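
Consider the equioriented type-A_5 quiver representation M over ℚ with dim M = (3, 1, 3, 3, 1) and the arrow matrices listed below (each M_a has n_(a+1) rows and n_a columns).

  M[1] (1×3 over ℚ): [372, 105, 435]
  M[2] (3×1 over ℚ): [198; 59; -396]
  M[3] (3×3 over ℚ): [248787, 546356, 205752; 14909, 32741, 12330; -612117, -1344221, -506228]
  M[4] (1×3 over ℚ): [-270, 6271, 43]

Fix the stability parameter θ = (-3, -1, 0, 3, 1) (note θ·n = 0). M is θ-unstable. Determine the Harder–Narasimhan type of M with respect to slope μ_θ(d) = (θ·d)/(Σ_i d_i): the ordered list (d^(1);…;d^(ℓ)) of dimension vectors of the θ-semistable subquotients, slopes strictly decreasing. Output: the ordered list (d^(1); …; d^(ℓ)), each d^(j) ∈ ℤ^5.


Barcode: M ≅ I[1,1]^2, I[1,4], I[3,4], I[3,5]. HN layers by μ_θ (5 steps, strictly decreasing):
  μ^(1)=3; μ^(2)=2; μ^(3)=0; μ^(4)=-1; μ^(5)=-3

((0, 0, 0, 2, 0); (0, 0, 0, 1, 1); (0, 0, 3, 0, 0); (0, 1, 0, 0, 0); (3, 0, 0, 0, 0))


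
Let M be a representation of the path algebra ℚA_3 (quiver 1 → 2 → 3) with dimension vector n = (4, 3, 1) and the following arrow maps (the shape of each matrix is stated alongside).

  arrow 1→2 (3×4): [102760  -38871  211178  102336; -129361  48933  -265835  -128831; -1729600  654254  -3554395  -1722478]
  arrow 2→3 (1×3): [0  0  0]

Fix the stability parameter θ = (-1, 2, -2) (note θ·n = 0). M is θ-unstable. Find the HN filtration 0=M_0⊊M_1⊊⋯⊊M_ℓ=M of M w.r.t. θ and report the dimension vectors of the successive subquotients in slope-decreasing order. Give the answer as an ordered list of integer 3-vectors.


Interval decomposition of M: I[1,1], I[1,2]^3, I[3,3].
HN type (ℓ=3): μ^(1)=2; μ^(2)=-1; μ^(3)=-2

((0, 3, 0); (4, 0, 0); (0, 0, 1))


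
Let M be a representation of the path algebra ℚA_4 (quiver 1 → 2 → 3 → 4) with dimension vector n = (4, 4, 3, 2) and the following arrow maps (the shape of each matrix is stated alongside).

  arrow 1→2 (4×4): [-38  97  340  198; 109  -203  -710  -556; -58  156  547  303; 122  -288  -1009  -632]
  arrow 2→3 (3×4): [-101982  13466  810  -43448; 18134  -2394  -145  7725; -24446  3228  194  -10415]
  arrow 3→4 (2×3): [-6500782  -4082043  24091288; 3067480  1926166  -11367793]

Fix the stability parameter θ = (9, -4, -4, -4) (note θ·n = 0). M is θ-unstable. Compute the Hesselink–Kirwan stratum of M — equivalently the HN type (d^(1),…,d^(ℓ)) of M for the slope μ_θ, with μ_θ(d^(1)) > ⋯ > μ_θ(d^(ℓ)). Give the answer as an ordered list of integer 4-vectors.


Interval decomposition of M: I[1,2], I[1,3], I[1,4]^2.
HN type (ℓ=3): μ^(1)=5/2; μ^(2)=1/3; μ^(3)=-3/4

((1, 1, 0, 0); (1, 1, 1, 0); (2, 2, 2, 2))


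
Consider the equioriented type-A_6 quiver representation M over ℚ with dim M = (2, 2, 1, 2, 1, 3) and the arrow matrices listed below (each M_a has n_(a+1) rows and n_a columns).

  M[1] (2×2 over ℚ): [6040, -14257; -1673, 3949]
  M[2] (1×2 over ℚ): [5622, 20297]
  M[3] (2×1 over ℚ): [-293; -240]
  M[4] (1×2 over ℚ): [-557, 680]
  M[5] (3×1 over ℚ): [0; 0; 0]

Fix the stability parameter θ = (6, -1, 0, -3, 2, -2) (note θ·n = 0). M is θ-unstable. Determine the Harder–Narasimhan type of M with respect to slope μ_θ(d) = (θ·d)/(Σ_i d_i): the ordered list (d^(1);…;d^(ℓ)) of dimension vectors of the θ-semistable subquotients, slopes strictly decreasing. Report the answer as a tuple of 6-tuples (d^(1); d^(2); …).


Via rank(M_{q-1}∘⋯∘M_p): M ≅ I[1,2], I[1,5], I[4,4], I[6,6]^3.
μ_θ-semistable layers: μ^(1)=5/2; μ^(2)=2; μ^(3)=1/2; μ^(4)=-2; μ^(5)=-3

((1, 1, 0, 0, 0, 0); (0, 0, 0, 0, 1, 0); (1, 1, 1, 1, 0, 0); (0, 0, 0, 0, 0, 3); (0, 0, 0, 1, 0, 0))


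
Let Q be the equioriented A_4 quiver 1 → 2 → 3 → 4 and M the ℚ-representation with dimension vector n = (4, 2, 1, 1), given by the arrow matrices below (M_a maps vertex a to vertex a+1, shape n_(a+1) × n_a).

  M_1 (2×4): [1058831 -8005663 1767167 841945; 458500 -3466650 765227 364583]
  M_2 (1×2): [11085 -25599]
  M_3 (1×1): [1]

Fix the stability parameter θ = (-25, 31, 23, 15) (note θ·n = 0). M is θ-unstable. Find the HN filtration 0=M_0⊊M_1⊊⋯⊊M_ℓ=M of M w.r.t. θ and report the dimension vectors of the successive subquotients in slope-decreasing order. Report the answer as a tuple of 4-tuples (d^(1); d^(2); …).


Via rank(M_{q-1}∘⋯∘M_p): M ≅ I[1,1]^2, I[1,2], I[1,4].
μ_θ-semistable layers: μ^(1)=31; μ^(2)=23; μ^(3)=-25

((0, 1, 0, 0); (0, 1, 1, 1); (4, 0, 0, 0))


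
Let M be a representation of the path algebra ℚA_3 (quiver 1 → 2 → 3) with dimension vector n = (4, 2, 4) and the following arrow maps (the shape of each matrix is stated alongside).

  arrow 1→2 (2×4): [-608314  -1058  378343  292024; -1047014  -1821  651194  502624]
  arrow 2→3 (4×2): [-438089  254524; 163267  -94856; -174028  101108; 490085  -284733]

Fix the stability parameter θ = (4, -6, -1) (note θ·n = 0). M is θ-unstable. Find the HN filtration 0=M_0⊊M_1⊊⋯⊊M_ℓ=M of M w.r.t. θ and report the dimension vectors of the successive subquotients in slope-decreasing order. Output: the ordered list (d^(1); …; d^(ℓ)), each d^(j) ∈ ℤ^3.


Interval decomposition of M: I[1,1]^2, I[1,3]^2, I[3,3]^2.
HN type (ℓ=2): μ^(1)=4; μ^(2)=-1

((2, 0, 0); (2, 2, 4))


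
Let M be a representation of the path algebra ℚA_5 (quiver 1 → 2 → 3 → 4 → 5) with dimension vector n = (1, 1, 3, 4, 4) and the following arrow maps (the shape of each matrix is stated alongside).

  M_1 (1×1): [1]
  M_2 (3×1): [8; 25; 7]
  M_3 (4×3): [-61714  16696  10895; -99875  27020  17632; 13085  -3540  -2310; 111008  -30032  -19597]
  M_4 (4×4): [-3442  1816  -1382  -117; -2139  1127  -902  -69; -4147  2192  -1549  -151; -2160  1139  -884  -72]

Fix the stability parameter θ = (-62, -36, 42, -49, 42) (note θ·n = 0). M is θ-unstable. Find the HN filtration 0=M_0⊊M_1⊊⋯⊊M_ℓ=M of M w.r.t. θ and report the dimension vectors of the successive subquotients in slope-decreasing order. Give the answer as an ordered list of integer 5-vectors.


Via rank(M_{q-1}∘⋯∘M_p): M ≅ I[1,5], I[3,3], I[3,5], I[4,5]^2.
μ_θ-semistable layers: μ^(1)=42; μ^(2)=-7/2; μ^(3)=-36; μ^(4)=-49; μ^(5)=-62

((0, 0, 1, 0, 4); (0, 0, 2, 2, 0); (0, 1, 0, 0, 0); (0, 0, 0, 2, 0); (1, 0, 0, 0, 0))


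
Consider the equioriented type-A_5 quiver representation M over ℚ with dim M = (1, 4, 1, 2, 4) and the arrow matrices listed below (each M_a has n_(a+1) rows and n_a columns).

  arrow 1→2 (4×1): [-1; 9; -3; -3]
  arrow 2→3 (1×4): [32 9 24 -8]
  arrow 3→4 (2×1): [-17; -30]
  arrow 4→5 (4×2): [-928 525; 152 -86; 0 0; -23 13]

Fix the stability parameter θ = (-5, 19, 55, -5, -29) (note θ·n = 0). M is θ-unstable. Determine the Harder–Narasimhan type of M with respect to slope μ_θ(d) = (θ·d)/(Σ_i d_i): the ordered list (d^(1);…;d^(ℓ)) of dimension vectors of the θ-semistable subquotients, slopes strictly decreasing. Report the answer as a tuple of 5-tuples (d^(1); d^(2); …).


Via rank(M_{q-1}∘⋯∘M_p): M ≅ I[1,5], I[2,2]^3, I[4,5], I[5,5]^2.
μ_θ-semistable layers: μ^(1)=19; μ^(2)=10; μ^(3)=-5; μ^(4)=-17; μ^(5)=-29

((0, 3, 0, 0, 0); (0, 1, 1, 1, 1); (1, 0, 0, 0, 0); (0, 0, 0, 1, 1); (0, 0, 0, 0, 2))


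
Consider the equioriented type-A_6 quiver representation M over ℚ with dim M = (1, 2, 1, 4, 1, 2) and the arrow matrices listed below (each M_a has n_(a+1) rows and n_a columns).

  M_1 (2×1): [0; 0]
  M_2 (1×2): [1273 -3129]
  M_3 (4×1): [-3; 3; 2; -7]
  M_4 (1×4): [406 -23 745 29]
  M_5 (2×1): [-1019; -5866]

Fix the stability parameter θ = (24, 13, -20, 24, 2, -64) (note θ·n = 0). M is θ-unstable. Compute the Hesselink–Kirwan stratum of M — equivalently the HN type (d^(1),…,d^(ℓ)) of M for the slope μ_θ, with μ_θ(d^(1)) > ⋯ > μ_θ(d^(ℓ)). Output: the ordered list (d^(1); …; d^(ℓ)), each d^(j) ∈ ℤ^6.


Via rank(M_{q-1}∘⋯∘M_p): M ≅ I[1,1], I[2,2], I[2,4], I[4,4]^2, I[4,6], I[6,6].
μ_θ-semistable layers: μ^(1)=24; μ^(2)=13; μ^(3)=-7/2; μ^(4)=-38/3; μ^(5)=-64

((1, 0, 0, 3, 0, 0); (0, 1, 0, 0, 0, 0); (0, 1, 1, 0, 0, 0); (0, 0, 0, 1, 1, 1); (0, 0, 0, 0, 0, 1))


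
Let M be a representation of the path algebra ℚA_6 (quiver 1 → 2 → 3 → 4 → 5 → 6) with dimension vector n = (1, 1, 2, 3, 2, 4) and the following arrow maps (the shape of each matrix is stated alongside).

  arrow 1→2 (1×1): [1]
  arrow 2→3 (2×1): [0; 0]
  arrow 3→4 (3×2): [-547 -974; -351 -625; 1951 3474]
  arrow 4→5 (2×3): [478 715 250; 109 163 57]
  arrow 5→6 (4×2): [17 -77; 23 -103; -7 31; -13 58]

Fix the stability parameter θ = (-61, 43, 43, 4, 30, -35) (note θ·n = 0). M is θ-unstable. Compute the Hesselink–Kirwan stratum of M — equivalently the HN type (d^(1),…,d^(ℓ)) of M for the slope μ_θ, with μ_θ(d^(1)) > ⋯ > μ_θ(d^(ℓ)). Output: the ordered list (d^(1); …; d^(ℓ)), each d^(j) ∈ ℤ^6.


Via rank(M_{q-1}∘⋯∘M_p): M ≅ I[1,2], I[3,4], I[3,6], I[4,6], I[6,6]^2.
μ_θ-semistable layers: μ^(1)=43; μ^(2)=47/2; μ^(3)=21/2; μ^(4)=-1/3; μ^(5)=-35; μ^(6)=-61

((0, 1, 0, 0, 0, 0); (0, 0, 1, 1, 0, 0); (0, 0, 1, 1, 1, 1); (0, 0, 0, 1, 1, 1); (0, 0, 0, 0, 0, 2); (1, 0, 0, 0, 0, 0))


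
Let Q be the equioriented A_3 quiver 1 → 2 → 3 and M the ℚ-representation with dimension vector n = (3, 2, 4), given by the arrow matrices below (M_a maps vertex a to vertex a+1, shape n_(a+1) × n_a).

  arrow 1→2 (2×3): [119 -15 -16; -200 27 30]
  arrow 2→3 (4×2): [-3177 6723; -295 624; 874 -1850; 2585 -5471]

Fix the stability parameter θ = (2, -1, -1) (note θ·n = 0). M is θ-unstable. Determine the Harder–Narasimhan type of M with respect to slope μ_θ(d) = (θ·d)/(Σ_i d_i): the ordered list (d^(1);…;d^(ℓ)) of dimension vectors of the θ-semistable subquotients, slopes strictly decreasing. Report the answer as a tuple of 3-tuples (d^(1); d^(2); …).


Interval decomposition of M: I[1,1], I[1,3]^2, I[3,3]^2.
HN type (ℓ=3): μ^(1)=2; μ^(2)=0; μ^(3)=-1

((1, 0, 0); (2, 2, 2); (0, 0, 2))


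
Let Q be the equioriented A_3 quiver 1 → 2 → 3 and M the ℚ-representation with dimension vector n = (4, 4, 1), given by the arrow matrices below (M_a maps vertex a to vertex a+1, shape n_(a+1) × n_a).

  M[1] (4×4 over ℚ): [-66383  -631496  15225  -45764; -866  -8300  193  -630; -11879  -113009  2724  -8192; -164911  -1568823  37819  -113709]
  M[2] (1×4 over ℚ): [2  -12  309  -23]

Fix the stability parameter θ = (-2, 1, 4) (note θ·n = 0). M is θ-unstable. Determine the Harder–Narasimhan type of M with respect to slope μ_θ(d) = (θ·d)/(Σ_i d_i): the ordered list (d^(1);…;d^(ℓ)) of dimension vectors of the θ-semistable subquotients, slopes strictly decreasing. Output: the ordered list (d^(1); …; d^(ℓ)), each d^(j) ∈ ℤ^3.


Interval decomposition of M: I[1,2]^3, I[1,3].
HN type (ℓ=3): μ^(1)=4; μ^(2)=1; μ^(3)=-2

((0, 0, 1); (0, 4, 0); (4, 0, 0))


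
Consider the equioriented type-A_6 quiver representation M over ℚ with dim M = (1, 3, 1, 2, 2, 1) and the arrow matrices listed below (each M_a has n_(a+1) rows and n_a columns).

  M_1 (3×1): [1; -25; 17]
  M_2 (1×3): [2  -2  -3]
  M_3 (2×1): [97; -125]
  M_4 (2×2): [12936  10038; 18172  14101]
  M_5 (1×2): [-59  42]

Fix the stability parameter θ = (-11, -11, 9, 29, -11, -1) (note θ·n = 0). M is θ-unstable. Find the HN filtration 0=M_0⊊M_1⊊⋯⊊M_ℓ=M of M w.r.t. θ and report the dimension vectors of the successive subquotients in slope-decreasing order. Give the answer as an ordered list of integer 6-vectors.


Barcode: M ≅ I[1,5], I[2,2]^2, I[4,4], I[5,6]. HN layers by μ_θ (4 steps, strictly decreasing):
  μ^(1)=29; μ^(2)=9; μ^(3)=-1; μ^(4)=-11

((0, 0, 0, 1, 0, 0); (0, 0, 1, 1, 1, 0); (0, 0, 0, 0, 0, 1); (1, 3, 0, 0, 1, 0))


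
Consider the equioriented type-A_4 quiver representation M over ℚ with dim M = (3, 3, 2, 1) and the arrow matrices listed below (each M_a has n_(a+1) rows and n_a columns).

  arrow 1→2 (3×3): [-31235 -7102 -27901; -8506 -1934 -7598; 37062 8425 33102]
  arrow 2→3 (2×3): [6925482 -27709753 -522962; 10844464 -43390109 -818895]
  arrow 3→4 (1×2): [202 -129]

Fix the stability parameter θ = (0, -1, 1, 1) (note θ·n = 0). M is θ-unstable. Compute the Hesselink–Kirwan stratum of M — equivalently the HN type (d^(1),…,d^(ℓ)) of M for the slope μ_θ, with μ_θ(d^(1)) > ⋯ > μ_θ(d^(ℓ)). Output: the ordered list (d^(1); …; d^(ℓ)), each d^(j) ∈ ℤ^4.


Via rank(M_{q-1}∘⋯∘M_p): M ≅ I[1,1], I[1,2], I[1,4], I[2,3].
μ_θ-semistable layers: μ^(1)=1; μ^(2)=0; μ^(3)=-1/2; μ^(4)=-1

((0, 0, 2, 1); (1, 0, 0, 0); (2, 2, 0, 0); (0, 1, 0, 0))


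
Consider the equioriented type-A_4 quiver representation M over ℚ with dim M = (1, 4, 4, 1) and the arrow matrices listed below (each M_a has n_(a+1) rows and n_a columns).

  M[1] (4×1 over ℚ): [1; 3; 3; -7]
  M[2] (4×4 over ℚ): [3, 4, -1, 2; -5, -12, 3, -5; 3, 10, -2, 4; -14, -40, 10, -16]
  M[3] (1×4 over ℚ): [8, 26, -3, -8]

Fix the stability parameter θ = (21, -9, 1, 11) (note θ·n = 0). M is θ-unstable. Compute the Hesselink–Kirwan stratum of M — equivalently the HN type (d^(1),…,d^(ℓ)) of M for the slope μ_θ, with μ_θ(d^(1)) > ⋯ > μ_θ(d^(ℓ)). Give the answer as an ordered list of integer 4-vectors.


Interval decomposition of M: I[1,4], I[2,2], I[2,3]^2, I[3,3].
HN type (ℓ=4): μ^(1)=11; μ^(2)=13/3; μ^(3)=1; μ^(4)=-9

((0, 0, 0, 1); (1, 1, 1, 0); (0, 0, 3, 0); (0, 3, 0, 0))


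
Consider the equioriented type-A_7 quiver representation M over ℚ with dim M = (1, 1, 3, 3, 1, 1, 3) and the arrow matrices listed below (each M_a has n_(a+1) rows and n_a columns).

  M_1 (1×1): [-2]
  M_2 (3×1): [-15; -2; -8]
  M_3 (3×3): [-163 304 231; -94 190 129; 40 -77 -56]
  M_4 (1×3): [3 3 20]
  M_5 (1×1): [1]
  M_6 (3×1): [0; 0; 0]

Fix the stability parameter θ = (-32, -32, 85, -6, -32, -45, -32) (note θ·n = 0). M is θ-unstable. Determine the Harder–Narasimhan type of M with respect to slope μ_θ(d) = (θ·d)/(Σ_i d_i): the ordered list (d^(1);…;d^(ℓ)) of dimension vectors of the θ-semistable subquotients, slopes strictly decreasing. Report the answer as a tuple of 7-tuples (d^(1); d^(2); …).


Via rank(M_{q-1}∘⋯∘M_p): M ≅ I[1,6], I[3,4]^2, I[7,7]^3.
μ_θ-semistable layers: μ^(1)=79/2; μ^(2)=1/2; μ^(3)=-32

((0, 0, 2, 2, 0, 0, 0); (0, 0, 1, 1, 1, 1, 0); (1, 1, 0, 0, 0, 0, 3))


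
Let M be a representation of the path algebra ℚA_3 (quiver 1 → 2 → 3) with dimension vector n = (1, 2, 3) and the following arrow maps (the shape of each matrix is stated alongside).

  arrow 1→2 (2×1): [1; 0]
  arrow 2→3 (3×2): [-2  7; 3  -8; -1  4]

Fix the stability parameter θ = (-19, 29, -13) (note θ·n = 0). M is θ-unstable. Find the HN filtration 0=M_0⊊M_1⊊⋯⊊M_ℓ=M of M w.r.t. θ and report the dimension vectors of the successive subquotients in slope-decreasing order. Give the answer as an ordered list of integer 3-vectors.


Via rank(M_{q-1}∘⋯∘M_p): M ≅ I[1,3], I[2,3], I[3,3].
μ_θ-semistable layers: μ^(1)=8; μ^(2)=-13; μ^(3)=-19

((0, 2, 2); (0, 0, 1); (1, 0, 0))


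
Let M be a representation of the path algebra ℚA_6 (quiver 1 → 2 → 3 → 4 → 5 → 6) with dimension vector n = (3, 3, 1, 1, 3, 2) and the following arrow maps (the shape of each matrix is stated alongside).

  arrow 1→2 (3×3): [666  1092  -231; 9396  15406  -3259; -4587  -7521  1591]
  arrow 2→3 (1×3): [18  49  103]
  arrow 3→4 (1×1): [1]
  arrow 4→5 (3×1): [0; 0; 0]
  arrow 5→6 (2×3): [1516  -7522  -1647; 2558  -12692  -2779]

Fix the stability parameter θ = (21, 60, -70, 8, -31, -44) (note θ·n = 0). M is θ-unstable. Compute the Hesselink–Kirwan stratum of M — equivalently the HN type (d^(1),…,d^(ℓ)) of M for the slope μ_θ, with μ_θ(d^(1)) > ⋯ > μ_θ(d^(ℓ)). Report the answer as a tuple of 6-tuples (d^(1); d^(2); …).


Barcode: M ≅ I[1,1], I[1,2], I[1,4], I[2,2], I[5,5], I[5,6]^2. HN layers by μ_θ (6 steps, strictly decreasing):
  μ^(1)=60; μ^(2)=21; μ^(3)=8; μ^(4)=11/3; μ^(5)=-31; μ^(6)=-75/2

((0, 2, 0, 0, 0, 0); (2, 0, 0, 0, 0, 0); (0, 0, 0, 1, 0, 0); (1, 1, 1, 0, 0, 0); (0, 0, 0, 0, 1, 0); (0, 0, 0, 0, 2, 2))


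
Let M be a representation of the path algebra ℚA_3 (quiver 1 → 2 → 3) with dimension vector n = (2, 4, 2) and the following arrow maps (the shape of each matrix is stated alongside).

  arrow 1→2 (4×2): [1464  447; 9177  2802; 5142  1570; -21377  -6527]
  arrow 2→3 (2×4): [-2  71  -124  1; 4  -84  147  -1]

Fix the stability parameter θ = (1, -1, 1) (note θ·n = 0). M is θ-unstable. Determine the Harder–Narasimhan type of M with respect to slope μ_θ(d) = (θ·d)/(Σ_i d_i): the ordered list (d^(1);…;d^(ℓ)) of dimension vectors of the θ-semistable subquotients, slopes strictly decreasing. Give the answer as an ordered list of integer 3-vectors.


Interval decomposition of M: I[1,3]^2, I[2,2]^2.
HN type (ℓ=3): μ^(1)=1; μ^(2)=0; μ^(3)=-1

((0, 0, 2); (2, 2, 0); (0, 2, 0))


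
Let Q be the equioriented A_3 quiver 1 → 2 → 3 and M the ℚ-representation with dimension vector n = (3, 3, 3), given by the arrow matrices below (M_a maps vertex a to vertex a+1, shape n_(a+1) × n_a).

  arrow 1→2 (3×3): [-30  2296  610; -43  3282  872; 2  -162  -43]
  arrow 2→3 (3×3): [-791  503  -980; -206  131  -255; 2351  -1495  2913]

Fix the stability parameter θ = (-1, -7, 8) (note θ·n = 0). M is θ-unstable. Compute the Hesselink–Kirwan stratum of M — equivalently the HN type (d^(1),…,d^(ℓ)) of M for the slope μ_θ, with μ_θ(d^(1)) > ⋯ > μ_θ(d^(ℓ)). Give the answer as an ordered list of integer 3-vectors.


Barcode: M ≅ I[1,1], I[1,3]^2, I[2,3]. HN layers by μ_θ (4 steps, strictly decreasing):
  μ^(1)=8; μ^(2)=-1; μ^(3)=-4; μ^(4)=-7

((0, 0, 3); (1, 0, 0); (2, 2, 0); (0, 1, 0))


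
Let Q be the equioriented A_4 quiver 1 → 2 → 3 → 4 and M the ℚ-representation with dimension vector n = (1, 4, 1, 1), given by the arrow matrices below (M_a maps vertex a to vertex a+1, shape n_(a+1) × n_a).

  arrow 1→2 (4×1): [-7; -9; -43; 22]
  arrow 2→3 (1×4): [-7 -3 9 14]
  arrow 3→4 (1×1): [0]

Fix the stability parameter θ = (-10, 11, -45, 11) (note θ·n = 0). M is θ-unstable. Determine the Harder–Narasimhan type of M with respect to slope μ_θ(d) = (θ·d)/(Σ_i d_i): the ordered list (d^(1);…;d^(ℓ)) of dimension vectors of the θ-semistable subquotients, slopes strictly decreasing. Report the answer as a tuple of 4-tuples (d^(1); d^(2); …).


Via rank(M_{q-1}∘⋯∘M_p): M ≅ I[1,3], I[2,2]^3, I[4,4].
μ_θ-semistable layers: μ^(1)=11; μ^(2)=-44/3

((0, 3, 0, 1); (1, 1, 1, 0))


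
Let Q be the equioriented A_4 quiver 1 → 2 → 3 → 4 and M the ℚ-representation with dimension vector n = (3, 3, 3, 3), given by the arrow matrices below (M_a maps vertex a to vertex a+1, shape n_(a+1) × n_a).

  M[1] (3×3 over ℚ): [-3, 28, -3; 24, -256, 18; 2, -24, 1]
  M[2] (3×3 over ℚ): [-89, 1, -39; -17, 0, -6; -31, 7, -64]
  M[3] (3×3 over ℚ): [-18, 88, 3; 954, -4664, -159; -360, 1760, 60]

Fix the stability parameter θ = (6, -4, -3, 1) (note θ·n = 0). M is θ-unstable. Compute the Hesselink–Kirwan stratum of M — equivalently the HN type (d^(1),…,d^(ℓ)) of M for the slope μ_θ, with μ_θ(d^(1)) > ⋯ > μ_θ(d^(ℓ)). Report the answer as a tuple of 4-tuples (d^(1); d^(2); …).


Barcode: M ≅ I[1,1], I[1,3], I[1,4], I[2,3], I[4,4]^2. HN layers by μ_θ (5 steps, strictly decreasing):
  μ^(1)=6; μ^(2)=1; μ^(3)=-1/3; μ^(4)=-3; μ^(5)=-4

((1, 0, 0, 0); (0, 0, 0, 3); (2, 2, 2, 0); (0, 0, 1, 0); (0, 1, 0, 0))


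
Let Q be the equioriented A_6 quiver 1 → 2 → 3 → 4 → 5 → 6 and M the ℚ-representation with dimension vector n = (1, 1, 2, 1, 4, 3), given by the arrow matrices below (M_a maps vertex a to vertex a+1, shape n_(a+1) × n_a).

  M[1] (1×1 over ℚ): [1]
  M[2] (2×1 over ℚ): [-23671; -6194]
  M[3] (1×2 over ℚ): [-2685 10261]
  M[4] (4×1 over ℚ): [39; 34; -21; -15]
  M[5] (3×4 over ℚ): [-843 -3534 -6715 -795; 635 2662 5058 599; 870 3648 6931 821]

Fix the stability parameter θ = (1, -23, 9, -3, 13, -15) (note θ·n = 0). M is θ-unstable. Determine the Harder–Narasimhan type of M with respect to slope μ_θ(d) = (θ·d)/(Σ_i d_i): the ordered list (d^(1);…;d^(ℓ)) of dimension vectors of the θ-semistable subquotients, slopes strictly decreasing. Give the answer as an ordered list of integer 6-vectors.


Via rank(M_{q-1}∘⋯∘M_p): M ≅ I[1,6], I[3,3], I[5,5], I[5,6]^2.
μ_θ-semistable layers: μ^(1)=13; μ^(2)=9; μ^(3)=1; μ^(4)=-1; μ^(5)=-11

((0, 0, 0, 0, 1, 0); (0, 0, 1, 0, 0, 0); (0, 0, 1, 1, 1, 1); (0, 0, 0, 0, 2, 2); (1, 1, 0, 0, 0, 0))


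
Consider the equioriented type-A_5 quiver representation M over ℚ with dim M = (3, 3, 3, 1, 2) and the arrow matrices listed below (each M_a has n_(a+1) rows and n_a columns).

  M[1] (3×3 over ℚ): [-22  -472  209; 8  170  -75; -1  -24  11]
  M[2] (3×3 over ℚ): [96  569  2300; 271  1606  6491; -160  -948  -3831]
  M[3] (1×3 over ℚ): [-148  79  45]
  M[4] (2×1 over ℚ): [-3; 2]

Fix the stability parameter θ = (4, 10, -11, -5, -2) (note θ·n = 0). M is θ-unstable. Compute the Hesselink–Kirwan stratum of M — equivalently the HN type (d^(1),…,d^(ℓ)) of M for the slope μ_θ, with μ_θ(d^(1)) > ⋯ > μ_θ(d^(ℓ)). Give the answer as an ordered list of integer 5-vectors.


Barcode: M ≅ I[1,3]^2, I[1,5], I[5,5]. HN layers by μ_θ (3 steps, strictly decreasing):
  μ^(1)=1; μ^(2)=-4/5; μ^(3)=-2

((2, 2, 2, 0, 0); (1, 1, 1, 1, 1); (0, 0, 0, 0, 1))


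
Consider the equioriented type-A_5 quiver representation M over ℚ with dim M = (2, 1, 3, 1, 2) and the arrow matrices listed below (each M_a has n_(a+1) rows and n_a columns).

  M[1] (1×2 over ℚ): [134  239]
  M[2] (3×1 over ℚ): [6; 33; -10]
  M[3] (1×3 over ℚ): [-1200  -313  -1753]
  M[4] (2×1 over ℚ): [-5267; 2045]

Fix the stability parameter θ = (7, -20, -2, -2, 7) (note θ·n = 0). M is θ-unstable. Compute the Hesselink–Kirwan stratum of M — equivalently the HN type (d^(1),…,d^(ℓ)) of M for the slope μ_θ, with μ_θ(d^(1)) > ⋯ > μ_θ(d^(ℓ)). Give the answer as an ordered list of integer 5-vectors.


Barcode: M ≅ I[1,1], I[1,5], I[3,3]^2, I[5,5]. HN layers by μ_θ (3 steps, strictly decreasing):
  μ^(1)=7; μ^(2)=-2; μ^(3)=-13/2

((1, 0, 0, 0, 2); (0, 0, 3, 1, 0); (1, 1, 0, 0, 0))


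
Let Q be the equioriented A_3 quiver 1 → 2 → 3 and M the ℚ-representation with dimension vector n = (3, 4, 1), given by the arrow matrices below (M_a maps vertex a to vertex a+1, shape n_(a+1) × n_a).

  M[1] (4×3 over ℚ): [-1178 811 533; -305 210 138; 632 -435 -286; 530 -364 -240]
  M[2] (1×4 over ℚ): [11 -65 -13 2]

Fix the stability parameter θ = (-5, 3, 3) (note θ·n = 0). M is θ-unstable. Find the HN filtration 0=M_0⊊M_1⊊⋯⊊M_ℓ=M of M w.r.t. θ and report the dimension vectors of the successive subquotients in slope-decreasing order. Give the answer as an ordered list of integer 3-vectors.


Barcode: M ≅ I[1,2]^2, I[1,3], I[2,2]. HN layers by μ_θ (2 steps, strictly decreasing):
  μ^(1)=3; μ^(2)=-5

((0, 4, 1); (3, 0, 0))


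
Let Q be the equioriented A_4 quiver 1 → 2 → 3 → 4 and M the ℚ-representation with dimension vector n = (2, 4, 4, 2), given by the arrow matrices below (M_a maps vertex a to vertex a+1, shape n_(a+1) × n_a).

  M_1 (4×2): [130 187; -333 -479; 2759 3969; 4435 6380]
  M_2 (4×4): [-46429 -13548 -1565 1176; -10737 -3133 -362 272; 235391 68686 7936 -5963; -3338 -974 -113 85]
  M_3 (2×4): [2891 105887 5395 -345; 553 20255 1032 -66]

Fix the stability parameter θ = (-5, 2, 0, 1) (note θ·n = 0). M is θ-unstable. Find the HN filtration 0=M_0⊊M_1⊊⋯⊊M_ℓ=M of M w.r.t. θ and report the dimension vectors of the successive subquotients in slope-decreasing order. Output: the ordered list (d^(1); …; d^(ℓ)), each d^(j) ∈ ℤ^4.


Barcode: M ≅ I[1,4]^2, I[2,2], I[2,3], I[3,3]. HN layers by μ_θ (4 steps, strictly decreasing):
  μ^(1)=2; μ^(2)=1; μ^(3)=0; μ^(4)=-5

((0, 1, 0, 0); (0, 3, 3, 2); (0, 0, 1, 0); (2, 0, 0, 0))


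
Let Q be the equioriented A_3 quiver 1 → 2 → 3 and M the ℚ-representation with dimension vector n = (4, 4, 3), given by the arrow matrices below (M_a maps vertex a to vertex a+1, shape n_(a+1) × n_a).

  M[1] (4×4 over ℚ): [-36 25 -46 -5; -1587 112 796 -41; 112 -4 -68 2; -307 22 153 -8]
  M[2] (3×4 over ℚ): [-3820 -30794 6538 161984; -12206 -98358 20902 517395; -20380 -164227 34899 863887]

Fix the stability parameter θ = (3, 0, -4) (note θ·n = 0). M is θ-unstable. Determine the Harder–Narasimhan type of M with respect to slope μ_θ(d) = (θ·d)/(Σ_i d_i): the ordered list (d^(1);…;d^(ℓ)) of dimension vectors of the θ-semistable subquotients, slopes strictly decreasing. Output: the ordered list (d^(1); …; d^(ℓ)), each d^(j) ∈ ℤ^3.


Interval decomposition of M: I[1,2]^2, I[1,3]^2, I[3,3].
HN type (ℓ=3): μ^(1)=3/2; μ^(2)=-1/3; μ^(3)=-4

((2, 2, 0); (2, 2, 2); (0, 0, 1))


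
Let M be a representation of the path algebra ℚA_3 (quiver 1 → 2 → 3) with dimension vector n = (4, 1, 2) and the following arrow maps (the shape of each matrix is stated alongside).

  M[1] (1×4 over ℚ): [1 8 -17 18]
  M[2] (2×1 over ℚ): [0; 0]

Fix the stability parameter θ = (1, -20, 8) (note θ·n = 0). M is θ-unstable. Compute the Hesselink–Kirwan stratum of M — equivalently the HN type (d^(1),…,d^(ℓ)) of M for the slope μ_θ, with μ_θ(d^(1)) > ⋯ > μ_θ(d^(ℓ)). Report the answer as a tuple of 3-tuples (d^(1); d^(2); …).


Barcode: M ≅ I[1,1]^3, I[1,2], I[3,3]^2. HN layers by μ_θ (3 steps, strictly decreasing):
  μ^(1)=8; μ^(2)=1; μ^(3)=-19/2

((0, 0, 2); (3, 0, 0); (1, 1, 0))


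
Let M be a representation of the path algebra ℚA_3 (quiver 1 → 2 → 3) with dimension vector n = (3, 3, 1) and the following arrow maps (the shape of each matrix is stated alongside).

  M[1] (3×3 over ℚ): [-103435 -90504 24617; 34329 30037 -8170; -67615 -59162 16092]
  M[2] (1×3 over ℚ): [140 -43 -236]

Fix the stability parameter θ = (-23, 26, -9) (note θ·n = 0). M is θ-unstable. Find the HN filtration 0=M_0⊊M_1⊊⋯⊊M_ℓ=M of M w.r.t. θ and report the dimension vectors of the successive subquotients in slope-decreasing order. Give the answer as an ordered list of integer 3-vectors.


Via rank(M_{q-1}∘⋯∘M_p): M ≅ I[1,2]^2, I[1,3].
μ_θ-semistable layers: μ^(1)=26; μ^(2)=17/2; μ^(3)=-23

((0, 2, 0); (0, 1, 1); (3, 0, 0))


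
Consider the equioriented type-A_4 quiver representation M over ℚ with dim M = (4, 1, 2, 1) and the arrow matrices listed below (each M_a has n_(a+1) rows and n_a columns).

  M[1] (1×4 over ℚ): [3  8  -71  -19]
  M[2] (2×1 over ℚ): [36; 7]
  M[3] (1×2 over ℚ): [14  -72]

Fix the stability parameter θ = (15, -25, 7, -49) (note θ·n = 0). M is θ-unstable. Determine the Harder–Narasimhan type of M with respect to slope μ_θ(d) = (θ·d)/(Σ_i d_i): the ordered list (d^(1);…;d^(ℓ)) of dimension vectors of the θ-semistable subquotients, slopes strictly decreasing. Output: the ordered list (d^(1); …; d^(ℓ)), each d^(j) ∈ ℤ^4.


Via rank(M_{q-1}∘⋯∘M_p): M ≅ I[1,1]^3, I[1,3], I[3,4].
μ_θ-semistable layers: μ^(1)=15; μ^(2)=7; μ^(3)=-5; μ^(4)=-21

((3, 0, 0, 0); (0, 0, 1, 0); (1, 1, 0, 0); (0, 0, 1, 1))


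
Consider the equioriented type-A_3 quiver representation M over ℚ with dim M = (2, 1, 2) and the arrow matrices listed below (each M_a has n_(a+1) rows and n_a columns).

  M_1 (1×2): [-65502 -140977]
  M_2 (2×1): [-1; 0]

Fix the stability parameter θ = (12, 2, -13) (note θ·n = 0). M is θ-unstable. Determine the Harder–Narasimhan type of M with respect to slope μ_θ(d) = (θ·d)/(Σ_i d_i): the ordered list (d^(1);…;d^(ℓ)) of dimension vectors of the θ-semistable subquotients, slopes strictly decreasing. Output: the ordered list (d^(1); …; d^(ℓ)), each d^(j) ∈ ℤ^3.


Via rank(M_{q-1}∘⋯∘M_p): M ≅ I[1,1], I[1,3], I[3,3].
μ_θ-semistable layers: μ^(1)=12; μ^(2)=1/3; μ^(3)=-13

((1, 0, 0); (1, 1, 1); (0, 0, 1))


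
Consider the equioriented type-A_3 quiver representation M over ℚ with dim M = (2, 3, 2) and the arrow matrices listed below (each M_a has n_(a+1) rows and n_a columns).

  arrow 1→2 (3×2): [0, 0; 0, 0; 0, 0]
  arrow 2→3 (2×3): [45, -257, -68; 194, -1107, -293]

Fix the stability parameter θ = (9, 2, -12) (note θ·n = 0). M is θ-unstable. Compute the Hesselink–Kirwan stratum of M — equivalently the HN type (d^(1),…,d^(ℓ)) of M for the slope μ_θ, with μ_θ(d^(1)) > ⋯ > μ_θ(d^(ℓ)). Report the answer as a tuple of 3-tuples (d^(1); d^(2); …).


Interval decomposition of M: I[1,1]^2, I[2,2], I[2,3]^2.
HN type (ℓ=3): μ^(1)=9; μ^(2)=2; μ^(3)=-5

((2, 0, 0); (0, 1, 0); (0, 2, 2))


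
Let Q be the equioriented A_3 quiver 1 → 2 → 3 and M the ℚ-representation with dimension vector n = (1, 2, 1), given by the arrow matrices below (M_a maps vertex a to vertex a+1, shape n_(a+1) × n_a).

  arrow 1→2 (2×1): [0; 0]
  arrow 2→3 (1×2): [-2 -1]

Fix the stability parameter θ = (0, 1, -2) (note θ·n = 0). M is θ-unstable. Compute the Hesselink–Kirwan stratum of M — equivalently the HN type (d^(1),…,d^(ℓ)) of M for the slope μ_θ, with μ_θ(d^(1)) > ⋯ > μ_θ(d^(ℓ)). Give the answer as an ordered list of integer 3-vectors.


Barcode: M ≅ I[1,1], I[2,2], I[2,3]. HN layers by μ_θ (3 steps, strictly decreasing):
  μ^(1)=1; μ^(2)=0; μ^(3)=-1/2

((0, 1, 0); (1, 0, 0); (0, 1, 1))


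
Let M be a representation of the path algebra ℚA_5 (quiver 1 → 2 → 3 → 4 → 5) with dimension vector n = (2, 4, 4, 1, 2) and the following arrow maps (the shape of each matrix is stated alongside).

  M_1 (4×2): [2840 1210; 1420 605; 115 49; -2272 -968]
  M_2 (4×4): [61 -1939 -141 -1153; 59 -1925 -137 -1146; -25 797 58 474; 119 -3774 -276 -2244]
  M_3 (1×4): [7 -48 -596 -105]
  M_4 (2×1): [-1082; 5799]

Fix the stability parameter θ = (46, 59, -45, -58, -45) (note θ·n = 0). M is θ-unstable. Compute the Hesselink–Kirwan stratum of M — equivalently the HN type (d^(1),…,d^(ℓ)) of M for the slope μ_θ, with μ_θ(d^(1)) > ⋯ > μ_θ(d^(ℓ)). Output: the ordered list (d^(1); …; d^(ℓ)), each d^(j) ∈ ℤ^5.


Interval decomposition of M: I[1,3], I[1,5], I[2,3]^2, I[5,5].
HN type (ℓ=4): μ^(1)=20; μ^(2)=7; μ^(3)=-43/5; μ^(4)=-45

((1, 1, 1, 0, 0); (0, 2, 2, 0, 0); (1, 1, 1, 1, 1); (0, 0, 0, 0, 1))


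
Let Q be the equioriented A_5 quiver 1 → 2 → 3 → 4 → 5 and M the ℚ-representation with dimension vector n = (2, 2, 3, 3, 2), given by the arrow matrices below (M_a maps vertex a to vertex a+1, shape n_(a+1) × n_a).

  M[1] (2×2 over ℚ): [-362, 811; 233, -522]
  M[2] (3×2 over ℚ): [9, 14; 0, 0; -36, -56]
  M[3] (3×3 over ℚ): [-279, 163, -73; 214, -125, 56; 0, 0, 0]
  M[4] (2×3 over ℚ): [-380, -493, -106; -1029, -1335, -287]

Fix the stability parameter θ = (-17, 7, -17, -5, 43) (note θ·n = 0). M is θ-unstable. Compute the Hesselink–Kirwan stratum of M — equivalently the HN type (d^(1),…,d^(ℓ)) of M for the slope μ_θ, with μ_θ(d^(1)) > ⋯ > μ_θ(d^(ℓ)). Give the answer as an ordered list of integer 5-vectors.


Via rank(M_{q-1}∘⋯∘M_p): M ≅ I[1,2], I[1,5], I[3,3], I[3,5], I[4,4].
μ_θ-semistable layers: μ^(1)=43; μ^(2)=7; μ^(3)=-5; μ^(4)=-17

((0, 0, 0, 0, 2); (0, 1, 0, 0, 0); (0, 1, 1, 3, 0); (2, 0, 2, 0, 0))


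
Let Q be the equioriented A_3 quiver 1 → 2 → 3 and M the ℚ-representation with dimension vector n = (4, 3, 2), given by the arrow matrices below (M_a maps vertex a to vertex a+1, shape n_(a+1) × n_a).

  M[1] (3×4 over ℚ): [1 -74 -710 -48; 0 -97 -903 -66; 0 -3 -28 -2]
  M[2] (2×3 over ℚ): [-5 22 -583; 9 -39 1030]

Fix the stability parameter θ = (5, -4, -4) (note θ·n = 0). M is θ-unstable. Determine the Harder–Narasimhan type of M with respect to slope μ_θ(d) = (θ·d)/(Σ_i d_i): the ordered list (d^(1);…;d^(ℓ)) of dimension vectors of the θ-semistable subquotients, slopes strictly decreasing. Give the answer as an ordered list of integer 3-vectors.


Interval decomposition of M: I[1,1], I[1,2], I[1,3]^2.
HN type (ℓ=3): μ^(1)=5; μ^(2)=1/2; μ^(3)=-1

((1, 0, 0); (1, 1, 0); (2, 2, 2))


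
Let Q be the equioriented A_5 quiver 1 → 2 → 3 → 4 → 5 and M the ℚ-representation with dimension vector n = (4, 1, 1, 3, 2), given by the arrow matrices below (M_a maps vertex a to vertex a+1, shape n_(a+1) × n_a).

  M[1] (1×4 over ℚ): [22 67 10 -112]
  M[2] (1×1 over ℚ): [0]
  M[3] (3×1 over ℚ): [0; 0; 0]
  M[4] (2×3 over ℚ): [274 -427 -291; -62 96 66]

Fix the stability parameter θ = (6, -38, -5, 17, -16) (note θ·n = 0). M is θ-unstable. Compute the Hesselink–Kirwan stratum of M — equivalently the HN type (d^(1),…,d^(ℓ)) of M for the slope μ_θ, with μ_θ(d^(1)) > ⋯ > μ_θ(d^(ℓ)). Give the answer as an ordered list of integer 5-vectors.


Interval decomposition of M: I[1,1]^3, I[1,2], I[3,3], I[4,4], I[4,5]^2.
HN type (ℓ=5): μ^(1)=17; μ^(2)=6; μ^(3)=1/2; μ^(4)=-5; μ^(5)=-16

((0, 0, 0, 1, 0); (3, 0, 0, 0, 0); (0, 0, 0, 2, 2); (0, 0, 1, 0, 0); (1, 1, 0, 0, 0))


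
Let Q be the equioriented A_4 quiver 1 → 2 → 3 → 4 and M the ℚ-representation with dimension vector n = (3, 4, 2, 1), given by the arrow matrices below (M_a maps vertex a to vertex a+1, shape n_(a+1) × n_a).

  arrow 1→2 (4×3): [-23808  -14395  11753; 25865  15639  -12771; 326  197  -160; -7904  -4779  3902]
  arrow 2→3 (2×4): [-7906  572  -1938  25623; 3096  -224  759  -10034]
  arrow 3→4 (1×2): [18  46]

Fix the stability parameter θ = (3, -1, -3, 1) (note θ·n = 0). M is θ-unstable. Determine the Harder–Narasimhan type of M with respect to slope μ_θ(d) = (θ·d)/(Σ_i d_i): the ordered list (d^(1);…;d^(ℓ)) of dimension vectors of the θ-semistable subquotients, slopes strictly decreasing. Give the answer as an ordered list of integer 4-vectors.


Via rank(M_{q-1}∘⋯∘M_p): M ≅ I[1,2], I[1,3], I[1,4], I[2,2].
μ_θ-semistable layers: μ^(1)=1; μ^(2)=-1/3; μ^(3)=-1

((1, 1, 0, 1); (2, 2, 2, 0); (0, 1, 0, 0))


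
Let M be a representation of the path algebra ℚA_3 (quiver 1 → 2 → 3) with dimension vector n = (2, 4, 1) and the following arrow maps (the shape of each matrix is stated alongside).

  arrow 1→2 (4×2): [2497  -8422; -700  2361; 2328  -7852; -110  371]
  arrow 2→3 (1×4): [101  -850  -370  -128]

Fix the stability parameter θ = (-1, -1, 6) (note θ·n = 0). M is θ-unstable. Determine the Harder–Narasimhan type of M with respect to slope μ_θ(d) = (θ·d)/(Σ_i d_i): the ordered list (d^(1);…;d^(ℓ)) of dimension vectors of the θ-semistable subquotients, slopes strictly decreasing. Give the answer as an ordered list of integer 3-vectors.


Interval decomposition of M: I[1,2], I[1,3], I[2,2]^2.
HN type (ℓ=2): μ^(1)=6; μ^(2)=-1

((0, 0, 1); (2, 4, 0))


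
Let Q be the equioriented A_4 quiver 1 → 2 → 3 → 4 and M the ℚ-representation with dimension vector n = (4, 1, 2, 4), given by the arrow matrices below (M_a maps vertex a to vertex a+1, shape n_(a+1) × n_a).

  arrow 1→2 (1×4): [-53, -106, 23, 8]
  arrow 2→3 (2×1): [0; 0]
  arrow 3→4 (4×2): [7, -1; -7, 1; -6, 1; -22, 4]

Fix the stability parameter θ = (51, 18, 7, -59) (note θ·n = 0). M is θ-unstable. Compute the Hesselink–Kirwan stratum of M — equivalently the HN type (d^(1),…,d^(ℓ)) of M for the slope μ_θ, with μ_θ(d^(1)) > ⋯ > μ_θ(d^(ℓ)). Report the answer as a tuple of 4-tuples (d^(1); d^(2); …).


Barcode: M ≅ I[1,1]^3, I[1,2], I[3,4]^2, I[4,4]^2. HN layers by μ_θ (4 steps, strictly decreasing):
  μ^(1)=51; μ^(2)=69/2; μ^(3)=-26; μ^(4)=-59

((3, 0, 0, 0); (1, 1, 0, 0); (0, 0, 2, 2); (0, 0, 0, 2))


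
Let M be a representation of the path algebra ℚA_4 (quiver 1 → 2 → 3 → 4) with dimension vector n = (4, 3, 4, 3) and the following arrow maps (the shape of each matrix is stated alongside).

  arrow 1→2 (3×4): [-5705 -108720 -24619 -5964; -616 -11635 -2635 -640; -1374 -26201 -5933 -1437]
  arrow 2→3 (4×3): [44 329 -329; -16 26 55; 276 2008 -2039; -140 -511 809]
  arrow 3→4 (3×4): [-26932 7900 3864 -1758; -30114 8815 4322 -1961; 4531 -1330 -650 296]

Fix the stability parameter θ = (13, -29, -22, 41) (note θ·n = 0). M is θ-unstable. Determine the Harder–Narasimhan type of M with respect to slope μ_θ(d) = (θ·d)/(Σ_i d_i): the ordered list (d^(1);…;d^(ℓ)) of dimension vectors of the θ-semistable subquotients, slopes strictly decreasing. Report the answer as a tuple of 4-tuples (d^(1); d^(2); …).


Interval decomposition of M: I[1,1], I[1,3], I[1,4]^2, I[3,4].
HN type (ℓ=4): μ^(1)=41; μ^(2)=13; μ^(3)=-38/3; μ^(4)=-22

((0, 0, 0, 3); (1, 0, 0, 0); (3, 3, 3, 0); (0, 0, 1, 0))


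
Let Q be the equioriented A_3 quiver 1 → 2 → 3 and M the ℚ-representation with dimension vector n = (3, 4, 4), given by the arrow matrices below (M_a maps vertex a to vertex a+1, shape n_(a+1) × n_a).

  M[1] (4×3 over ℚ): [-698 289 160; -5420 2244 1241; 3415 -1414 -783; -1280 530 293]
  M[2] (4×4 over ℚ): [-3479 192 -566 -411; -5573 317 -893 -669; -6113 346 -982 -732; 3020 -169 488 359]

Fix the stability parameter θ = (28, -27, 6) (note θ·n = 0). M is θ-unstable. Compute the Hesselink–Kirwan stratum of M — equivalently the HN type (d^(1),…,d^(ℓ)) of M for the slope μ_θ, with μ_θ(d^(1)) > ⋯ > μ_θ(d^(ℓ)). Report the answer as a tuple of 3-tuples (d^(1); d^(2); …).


Interval decomposition of M: I[1,3]^3, I[2,3].
HN type (ℓ=3): μ^(1)=6; μ^(2)=1/2; μ^(3)=-27

((0, 0, 4); (3, 3, 0); (0, 1, 0))


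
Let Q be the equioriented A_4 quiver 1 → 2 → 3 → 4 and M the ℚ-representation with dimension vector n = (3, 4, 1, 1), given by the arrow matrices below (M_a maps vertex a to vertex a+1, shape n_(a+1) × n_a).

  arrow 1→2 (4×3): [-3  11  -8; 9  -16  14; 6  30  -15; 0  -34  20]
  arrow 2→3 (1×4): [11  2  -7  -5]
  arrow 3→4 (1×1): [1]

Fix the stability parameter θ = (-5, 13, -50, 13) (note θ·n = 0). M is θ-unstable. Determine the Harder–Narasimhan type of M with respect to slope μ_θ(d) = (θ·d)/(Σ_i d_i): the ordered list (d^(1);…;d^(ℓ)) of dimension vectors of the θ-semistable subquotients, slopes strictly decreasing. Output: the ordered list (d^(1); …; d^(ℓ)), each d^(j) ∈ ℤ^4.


Via rank(M_{q-1}∘⋯∘M_p): M ≅ I[1,2]^2, I[1,4], I[2,2].
μ_θ-semistable layers: μ^(1)=13; μ^(2)=-5; μ^(3)=-14

((0, 3, 0, 1); (2, 0, 0, 0); (1, 1, 1, 0))


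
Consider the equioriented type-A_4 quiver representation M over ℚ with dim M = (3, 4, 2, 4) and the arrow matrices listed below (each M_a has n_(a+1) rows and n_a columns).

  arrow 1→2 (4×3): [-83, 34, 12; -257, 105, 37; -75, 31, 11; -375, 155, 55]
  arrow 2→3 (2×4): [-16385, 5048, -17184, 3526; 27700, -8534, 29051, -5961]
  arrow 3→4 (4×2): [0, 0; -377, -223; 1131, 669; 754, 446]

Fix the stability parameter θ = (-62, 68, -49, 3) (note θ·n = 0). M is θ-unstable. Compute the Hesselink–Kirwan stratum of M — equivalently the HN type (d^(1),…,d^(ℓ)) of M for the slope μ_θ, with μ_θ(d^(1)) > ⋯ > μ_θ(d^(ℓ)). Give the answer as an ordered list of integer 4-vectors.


Barcode: M ≅ I[1,1], I[1,3], I[1,4], I[2,2]^2, I[4,4]^3. HN layers by μ_θ (5 steps, strictly decreasing):
  μ^(1)=68; μ^(2)=19/2; μ^(3)=22/3; μ^(4)=3; μ^(5)=-62

((0, 2, 0, 0); (0, 1, 1, 0); (0, 1, 1, 1); (0, 0, 0, 3); (3, 0, 0, 0))


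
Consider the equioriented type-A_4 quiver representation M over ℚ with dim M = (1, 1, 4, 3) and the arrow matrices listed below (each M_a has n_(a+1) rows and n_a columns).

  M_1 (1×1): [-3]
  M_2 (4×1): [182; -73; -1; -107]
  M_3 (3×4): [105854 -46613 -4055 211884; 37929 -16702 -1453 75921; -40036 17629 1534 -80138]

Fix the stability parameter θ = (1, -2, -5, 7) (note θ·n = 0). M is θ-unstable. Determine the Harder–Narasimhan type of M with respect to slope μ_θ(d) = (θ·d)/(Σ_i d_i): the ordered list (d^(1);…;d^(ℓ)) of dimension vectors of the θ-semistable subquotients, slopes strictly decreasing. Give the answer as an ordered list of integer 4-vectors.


Interval decomposition of M: I[1,4], I[3,3], I[3,4]^2.
HN type (ℓ=3): μ^(1)=7; μ^(2)=-2; μ^(3)=-5

((0, 0, 0, 3); (1, 1, 1, 0); (0, 0, 3, 0))
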